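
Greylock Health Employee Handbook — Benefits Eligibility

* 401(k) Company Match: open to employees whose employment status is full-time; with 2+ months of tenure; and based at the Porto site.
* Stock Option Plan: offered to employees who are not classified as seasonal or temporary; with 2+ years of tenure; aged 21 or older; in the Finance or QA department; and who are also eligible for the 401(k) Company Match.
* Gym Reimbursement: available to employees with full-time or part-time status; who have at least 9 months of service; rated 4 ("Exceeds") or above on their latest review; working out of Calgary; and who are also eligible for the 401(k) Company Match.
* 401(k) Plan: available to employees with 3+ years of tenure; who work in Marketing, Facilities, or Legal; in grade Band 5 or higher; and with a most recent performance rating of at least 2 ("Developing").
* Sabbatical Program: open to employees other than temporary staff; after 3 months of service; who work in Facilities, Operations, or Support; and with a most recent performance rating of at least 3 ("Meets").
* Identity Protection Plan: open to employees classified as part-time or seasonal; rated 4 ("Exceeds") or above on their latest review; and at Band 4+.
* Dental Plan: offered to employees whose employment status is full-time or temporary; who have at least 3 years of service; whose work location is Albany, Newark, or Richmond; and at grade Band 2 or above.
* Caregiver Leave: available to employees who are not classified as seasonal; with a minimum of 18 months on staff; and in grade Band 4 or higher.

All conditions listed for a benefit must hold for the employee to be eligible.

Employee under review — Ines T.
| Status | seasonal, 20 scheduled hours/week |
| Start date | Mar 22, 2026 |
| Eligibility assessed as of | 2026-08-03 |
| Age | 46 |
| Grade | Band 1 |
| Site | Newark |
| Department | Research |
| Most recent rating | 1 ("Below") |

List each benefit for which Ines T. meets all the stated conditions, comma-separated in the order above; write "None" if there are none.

None

Service from Mar 22, 2026 to 2026-08-03: 134 days.
401(k) Company Match — status seasonal ✗ (requires full-time) → not eligible.
Stock Option Plan — status seasonal ✗ (excluded) → not eligible.
Gym Reimbursement — status seasonal ✗ (requires full-time or part-time) → not eligible.
401(k) Plan — service 134 days < 3 years (≈1095 days) ✗ → not eligible.
Sabbatical Program — status seasonal ✓ (not excluded); service 134 days ≥ 3 months (≈90 days) ✓; dept Research ✗ → not eligible.
Identity Protection Plan — status seasonal ✓; rating 1 < 4 ✗ → not eligible.
Dental Plan — status seasonal ✗ (requires full-time or temporary) → not eligible.
Caregiver Leave — status seasonal ✗ (excluded) → not eligible.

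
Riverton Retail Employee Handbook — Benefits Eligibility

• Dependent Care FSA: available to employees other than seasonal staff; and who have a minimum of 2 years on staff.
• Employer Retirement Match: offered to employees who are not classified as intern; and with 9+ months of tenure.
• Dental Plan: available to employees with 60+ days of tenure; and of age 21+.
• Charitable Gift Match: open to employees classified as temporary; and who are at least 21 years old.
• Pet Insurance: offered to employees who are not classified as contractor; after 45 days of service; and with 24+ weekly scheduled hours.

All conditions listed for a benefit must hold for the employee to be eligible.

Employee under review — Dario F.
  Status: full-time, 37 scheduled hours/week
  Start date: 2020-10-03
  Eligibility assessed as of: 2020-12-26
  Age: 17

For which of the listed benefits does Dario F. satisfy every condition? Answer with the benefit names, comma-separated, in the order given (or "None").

Service from 2020-10-03 to 2020-12-26: 84 days.
Dependent Care FSA — status full-time ✓ (not excluded); service 84 days < 2 years (≈730 days) ✗ → not eligible.
Employer Retirement Match — status full-time ✓ (not excluded); service 84 days < 9 months (≈270 days) ✗ → not eligible.
Dental Plan — service 84 days ≥ 60 days ✓; age 17 < 21 ✗ → not eligible.
Charitable Gift Match — status full-time ✗ (requires temporary) → not eligible.
Pet Insurance — status full-time ✓ (not excluded); service 84 days ≥ 45 days ✓; 37 hrs/wk ≥ 24 ✓ → eligible.

Pet Insurance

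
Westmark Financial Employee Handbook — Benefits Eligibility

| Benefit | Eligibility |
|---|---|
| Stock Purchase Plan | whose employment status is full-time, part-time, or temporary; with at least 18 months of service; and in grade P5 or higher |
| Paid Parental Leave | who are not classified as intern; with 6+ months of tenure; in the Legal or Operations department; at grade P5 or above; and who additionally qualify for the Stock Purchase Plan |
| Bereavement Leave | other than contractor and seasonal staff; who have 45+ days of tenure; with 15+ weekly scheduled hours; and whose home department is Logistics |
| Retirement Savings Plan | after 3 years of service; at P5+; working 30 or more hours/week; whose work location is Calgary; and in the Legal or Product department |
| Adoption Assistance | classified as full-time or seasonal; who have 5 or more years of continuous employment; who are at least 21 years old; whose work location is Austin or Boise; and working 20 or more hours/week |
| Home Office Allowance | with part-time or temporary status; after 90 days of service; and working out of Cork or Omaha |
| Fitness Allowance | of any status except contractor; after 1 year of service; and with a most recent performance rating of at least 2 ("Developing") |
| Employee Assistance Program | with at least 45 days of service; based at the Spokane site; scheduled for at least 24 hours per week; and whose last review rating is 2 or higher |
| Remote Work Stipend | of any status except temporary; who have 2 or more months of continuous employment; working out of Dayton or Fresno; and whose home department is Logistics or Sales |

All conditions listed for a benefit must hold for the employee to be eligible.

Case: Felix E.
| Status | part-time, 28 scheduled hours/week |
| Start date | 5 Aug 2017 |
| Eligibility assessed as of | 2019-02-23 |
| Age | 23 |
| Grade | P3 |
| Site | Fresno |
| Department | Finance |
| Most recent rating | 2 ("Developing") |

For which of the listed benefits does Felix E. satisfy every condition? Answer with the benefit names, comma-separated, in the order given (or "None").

Service from 5 Aug 2017 to 2019-02-23: 567 days.
Stock Purchase Plan — status part-time ✓; service 567 days ≥ 18 months (≈540 days) ✓; grade P3 < P5 ✗ → not eligible.
Paid Parental Leave — status part-time ✓ (not excluded); service 567 days ≥ 6 months (≈180 days) ✓; dept Finance ✗ → not eligible.
Bereavement Leave — status part-time ✓ (not excluded); service 567 days ≥ 45 days ✓; 28 hrs/wk ≥ 15 ✓; dept Finance ✗ → not eligible.
Retirement Savings Plan — service 567 days < 3 years (≈1095 days) ✗ → not eligible.
Adoption Assistance — status part-time ✗ (requires full-time or seasonal) → not eligible.
Home Office Allowance — status part-time ✓; service 567 days ≥ 90 days ✓; site Fresno ✗ (not Cork or Omaha) → not eligible.
Fitness Allowance — status part-time ✓ (not excluded); service 567 days ≥ 1 year (≈365 days) ✓; rating 2 ≥ 2 ✓ → eligible.
Employee Assistance Program — service 567 days ≥ 45 days ✓; site Fresno ✗ (not Spokane) → not eligible.
Remote Work Stipend — status part-time ✓ (not excluded); service 567 days ≥ 2 months (≈60 days) ✓; site Fresno ✓; dept Finance ✗ → not eligible.

Fitness Allowance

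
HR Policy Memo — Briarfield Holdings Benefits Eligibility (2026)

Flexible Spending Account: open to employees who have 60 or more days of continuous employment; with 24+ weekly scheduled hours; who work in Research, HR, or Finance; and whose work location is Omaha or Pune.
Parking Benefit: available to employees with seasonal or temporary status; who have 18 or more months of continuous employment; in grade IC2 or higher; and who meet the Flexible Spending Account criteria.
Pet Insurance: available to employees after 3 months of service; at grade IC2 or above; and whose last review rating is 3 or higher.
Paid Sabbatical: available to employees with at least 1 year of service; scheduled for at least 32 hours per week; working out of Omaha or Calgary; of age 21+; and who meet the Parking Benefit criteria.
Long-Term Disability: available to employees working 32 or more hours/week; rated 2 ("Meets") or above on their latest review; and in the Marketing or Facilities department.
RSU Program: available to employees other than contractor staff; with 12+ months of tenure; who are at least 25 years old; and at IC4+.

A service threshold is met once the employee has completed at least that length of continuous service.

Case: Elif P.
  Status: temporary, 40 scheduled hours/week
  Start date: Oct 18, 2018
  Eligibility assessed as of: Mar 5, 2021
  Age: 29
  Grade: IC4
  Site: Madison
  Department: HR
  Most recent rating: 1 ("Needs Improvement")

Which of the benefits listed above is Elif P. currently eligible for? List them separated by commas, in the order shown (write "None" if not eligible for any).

RSU Program

Service from Oct 18, 2018 to Mar 5, 2021: 869 days.
Flexible Spending Account — service 869 days ≥ 60 days ✓; 40 hrs/wk ≥ 24 ✓; dept HR ✓; site Madison ✗ (not Omaha or Pune) → not eligible.
Parking Benefit — status temporary ✓; service 869 days ≥ 18 months (≈540 days) ✓; grade IC4 ≥ IC2 ✓; not eligible for Flexible Spending Account ✗ → not eligible.
Pet Insurance — service 869 days ≥ 3 months (≈90 days) ✓; grade IC4 ≥ IC2 ✓; rating 1 < 3 ✗ → not eligible.
Paid Sabbatical — service 869 days ≥ 1 year (≈365 days) ✓; 40 hrs/wk ≥ 32 ✓; site Madison ✗ (not Omaha or Calgary) → not eligible.
Long-Term Disability — 40 hrs/wk ≥ 32 ✓; rating 1 < 2 ✗ → not eligible.
RSU Program — status temporary ✓ (not excluded); service 869 days ≥ 12 months (≈360 days) ✓; age 29 ≥ 25 ✓; grade IC4 ≥ IC4 ✓ → eligible.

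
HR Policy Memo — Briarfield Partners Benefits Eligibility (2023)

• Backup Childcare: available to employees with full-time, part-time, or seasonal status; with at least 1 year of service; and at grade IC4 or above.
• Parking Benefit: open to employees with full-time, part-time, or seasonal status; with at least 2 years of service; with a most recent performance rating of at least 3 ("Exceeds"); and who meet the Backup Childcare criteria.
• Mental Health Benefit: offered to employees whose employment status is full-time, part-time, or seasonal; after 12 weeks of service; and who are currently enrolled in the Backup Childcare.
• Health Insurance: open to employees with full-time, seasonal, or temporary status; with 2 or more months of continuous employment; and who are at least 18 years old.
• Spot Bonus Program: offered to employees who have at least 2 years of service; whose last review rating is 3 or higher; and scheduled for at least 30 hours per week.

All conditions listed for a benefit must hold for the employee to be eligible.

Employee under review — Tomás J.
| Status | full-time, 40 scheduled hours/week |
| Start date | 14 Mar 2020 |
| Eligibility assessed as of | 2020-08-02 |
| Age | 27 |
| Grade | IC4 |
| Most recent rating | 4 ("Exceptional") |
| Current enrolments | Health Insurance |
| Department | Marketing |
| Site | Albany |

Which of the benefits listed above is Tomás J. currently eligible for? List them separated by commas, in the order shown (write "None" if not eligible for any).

Health Insurance

Service from 14 Mar 2020 to 2020-08-02: 141 days.
Backup Childcare — status full-time ✓; service 141 days < 1 year (≈365 days) ✗ → not eligible.
Parking Benefit — status full-time ✓; service 141 days < 2 years (≈730 days) ✗ → not eligible.
Mental Health Benefit — status full-time ✓; service 141 days ≥ 12 weeks (≈84 days) ✓; not enrolled in Backup Childcare ✗ → not eligible.
Health Insurance — status full-time ✓; service 141 days ≥ 2 months (≈60 days) ✓; age 27 ≥ 18 ✓ → eligible.
Spot Bonus Program — service 141 days < 2 years (≈730 days) ✗ → not eligible.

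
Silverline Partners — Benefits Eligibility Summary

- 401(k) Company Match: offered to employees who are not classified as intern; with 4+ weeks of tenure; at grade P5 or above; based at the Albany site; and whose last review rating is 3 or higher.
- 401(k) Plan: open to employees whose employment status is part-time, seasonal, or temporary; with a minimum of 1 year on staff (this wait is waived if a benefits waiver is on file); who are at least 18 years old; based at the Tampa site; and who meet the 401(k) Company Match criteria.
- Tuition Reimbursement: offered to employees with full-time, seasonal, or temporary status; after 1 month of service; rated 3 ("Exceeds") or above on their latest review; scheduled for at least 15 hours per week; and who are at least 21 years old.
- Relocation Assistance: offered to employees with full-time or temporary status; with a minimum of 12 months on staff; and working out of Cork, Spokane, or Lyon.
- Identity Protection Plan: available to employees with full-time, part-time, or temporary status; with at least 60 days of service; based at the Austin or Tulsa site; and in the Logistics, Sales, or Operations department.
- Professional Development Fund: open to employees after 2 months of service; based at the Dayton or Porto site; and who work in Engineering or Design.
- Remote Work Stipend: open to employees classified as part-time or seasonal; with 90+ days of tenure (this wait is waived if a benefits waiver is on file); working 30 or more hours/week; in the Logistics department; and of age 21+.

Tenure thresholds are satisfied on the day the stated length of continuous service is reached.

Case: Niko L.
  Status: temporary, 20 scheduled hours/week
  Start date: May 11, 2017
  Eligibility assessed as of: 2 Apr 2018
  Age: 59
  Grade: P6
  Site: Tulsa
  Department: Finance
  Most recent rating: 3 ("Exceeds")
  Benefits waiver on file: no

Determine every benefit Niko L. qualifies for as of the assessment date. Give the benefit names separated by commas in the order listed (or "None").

Service from May 11, 2017 to 2 Apr 2018: 326 days.
401(k) Company Match — status temporary ✓ (not excluded); service 326 days ≥ 4 weeks (≈28 days) ✓; grade P6 ≥ P5 ✓; site Tulsa ✗ (not Albany) → not eligible.
401(k) Plan — status temporary ✓; no waiver, service 326 days < 1 year (≈365 days) ✗ → not eligible.
Tuition Reimbursement — status temporary ✓; service 326 days ≥ 1 month (≈30 days) ✓; rating 3 ≥ 3 ✓; 20 hrs/wk ≥ 15 ✓; age 59 ≥ 21 ✓ → eligible.
Relocation Assistance — status temporary ✓; service 326 days < 12 months (≈360 days) ✗ → not eligible.
Identity Protection Plan — status temporary ✓; service 326 days ≥ 60 days ✓; site Tulsa ✓; dept Finance ✗ → not eligible.
Professional Development Fund — service 326 days ≥ 2 months (≈60 days) ✓; site Tulsa ✗ (not Dayton or Porto) → not eligible.
Remote Work Stipend — status temporary ✗ (requires part-time or seasonal) → not eligible.

Tuition Reimbursement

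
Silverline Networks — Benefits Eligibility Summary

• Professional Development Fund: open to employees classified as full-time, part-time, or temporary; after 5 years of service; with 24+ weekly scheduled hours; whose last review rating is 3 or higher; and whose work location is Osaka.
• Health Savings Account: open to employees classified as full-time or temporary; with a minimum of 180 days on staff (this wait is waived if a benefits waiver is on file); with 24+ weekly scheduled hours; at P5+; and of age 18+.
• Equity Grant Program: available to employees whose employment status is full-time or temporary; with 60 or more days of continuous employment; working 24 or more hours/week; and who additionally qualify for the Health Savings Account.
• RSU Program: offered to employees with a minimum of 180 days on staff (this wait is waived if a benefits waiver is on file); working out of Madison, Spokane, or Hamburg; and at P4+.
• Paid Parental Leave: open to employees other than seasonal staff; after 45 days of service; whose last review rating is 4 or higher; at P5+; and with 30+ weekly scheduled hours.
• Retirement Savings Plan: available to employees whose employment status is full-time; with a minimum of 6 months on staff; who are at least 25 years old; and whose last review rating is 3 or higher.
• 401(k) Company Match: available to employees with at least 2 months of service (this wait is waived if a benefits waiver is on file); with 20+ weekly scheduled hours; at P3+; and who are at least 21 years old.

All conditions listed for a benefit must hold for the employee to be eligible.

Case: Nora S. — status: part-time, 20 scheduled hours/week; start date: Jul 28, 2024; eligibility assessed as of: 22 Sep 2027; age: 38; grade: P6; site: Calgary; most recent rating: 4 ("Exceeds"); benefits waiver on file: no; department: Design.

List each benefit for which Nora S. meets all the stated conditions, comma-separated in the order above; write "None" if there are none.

Service from Jul 28, 2024 to 22 Sep 2027: 1151 days.
Professional Development Fund — status part-time ✓; service 1151 days < 5 years (≈1825 days) ✗ → not eligible.
Health Savings Account — status part-time ✗ (requires full-time or temporary) → not eligible.
Equity Grant Program — status part-time ✗ (requires full-time or temporary) → not eligible.
RSU Program — no waiver, service 1151 days ≥ 180 days ✓; site Calgary ✗ (not Madison, Spokane, or Hamburg) → not eligible.
Paid Parental Leave — status part-time ✓ (not excluded); service 1151 days ≥ 45 days ✓; rating 4 ≥ 4 ✓; grade P6 ≥ P5 ✓; 20 hrs/wk < 30 ✗ → not eligible.
Retirement Savings Plan — status part-time ✗ (requires full-time) → not eligible.
401(k) Company Match — no waiver, service 1151 days ≥ 2 months (≈60 days) ✓; 20 hrs/wk ≥ 20 ✓; grade P6 ≥ P3 ✓; age 38 ≥ 21 ✓ → eligible.

401(k) Company Match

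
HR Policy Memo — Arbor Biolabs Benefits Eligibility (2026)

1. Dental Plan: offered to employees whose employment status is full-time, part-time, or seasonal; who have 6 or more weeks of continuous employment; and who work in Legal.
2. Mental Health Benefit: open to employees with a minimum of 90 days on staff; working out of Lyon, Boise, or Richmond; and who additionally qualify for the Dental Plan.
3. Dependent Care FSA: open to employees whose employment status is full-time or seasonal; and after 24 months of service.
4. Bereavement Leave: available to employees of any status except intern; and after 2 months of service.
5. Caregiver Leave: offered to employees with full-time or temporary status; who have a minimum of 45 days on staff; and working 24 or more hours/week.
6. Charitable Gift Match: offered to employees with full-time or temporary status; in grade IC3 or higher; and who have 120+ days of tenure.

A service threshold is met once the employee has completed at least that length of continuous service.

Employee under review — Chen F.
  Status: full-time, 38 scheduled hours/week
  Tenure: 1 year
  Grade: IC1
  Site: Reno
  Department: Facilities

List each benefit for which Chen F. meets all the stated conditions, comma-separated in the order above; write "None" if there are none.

Dental Plan — status full-time ✓; service 1 year ≥ 6 weeks (≈42 days) ✓; dept Facilities ✗ → not eligible.
Mental Health Benefit — service 1 year ≥ 90 days ✓; site Reno ✗ (not Lyon, Boise, or Richmond) → not eligible.
Dependent Care FSA — status full-time ✓; service 1 year < 24 months (≈720 days) ✗ → not eligible.
Bereavement Leave — status full-time ✓ (not excluded); service 1 year ≥ 2 months (≈60 days) ✓ → eligible.
Caregiver Leave — status full-time ✓; service 1 year ≥ 45 days ✓; 38 hrs/wk ≥ 24 ✓ → eligible.
Charitable Gift Match — status full-time ✓; grade IC1 < IC3 ✗ → not eligible.

Bereavement Leave, Caregiver Leave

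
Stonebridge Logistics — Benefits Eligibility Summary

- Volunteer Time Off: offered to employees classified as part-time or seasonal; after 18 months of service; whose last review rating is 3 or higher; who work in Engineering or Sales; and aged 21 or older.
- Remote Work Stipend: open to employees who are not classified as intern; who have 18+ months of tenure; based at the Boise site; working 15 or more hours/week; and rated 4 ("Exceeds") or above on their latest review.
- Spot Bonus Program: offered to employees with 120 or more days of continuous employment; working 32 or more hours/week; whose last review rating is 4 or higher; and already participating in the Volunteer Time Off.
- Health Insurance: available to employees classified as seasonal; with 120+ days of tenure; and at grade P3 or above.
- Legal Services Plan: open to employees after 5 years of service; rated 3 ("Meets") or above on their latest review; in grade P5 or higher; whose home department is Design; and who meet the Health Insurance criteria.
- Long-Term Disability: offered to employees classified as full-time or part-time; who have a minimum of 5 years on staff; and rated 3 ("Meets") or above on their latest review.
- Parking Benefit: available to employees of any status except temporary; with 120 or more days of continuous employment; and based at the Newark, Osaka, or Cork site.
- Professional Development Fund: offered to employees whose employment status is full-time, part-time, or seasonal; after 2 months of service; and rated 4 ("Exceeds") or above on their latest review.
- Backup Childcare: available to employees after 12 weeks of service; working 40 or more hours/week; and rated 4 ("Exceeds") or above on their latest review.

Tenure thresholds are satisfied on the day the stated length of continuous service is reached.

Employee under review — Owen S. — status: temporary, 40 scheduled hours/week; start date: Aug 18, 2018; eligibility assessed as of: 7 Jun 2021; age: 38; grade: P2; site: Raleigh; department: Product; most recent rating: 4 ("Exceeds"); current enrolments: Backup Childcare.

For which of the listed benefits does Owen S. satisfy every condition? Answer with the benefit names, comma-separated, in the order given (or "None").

Service from Aug 18, 2018 to 7 Jun 2021: 1024 days.
Volunteer Time Off — status temporary ✗ (requires part-time or seasonal) → not eligible.
Remote Work Stipend — status temporary ✓ (not excluded); service 1024 days ≥ 18 months (≈540 days) ✓; site Raleigh ✗ (not Boise) → not eligible.
Spot Bonus Program — service 1024 days ≥ 120 days ✓; 40 hrs/wk ≥ 32 ✓; rating 4 ≥ 4 ✓; not enrolled in Volunteer Time Off ✗ → not eligible.
Health Insurance — status temporary ✗ (requires seasonal) → not eligible.
Legal Services Plan — service 1024 days < 5 years (≈1825 days) ✗ → not eligible.
Long-Term Disability — status temporary ✗ (requires full-time or part-time) → not eligible.
Parking Benefit — status temporary ✗ (excluded) → not eligible.
Professional Development Fund — status temporary ✗ (requires full-time, part-time, or seasonal) → not eligible.
Backup Childcare — service 1024 days ≥ 12 weeks (≈84 days) ✓; 40 hrs/wk ≥ 40 ✓; rating 4 ≥ 4 ✓ → eligible.

Backup Childcare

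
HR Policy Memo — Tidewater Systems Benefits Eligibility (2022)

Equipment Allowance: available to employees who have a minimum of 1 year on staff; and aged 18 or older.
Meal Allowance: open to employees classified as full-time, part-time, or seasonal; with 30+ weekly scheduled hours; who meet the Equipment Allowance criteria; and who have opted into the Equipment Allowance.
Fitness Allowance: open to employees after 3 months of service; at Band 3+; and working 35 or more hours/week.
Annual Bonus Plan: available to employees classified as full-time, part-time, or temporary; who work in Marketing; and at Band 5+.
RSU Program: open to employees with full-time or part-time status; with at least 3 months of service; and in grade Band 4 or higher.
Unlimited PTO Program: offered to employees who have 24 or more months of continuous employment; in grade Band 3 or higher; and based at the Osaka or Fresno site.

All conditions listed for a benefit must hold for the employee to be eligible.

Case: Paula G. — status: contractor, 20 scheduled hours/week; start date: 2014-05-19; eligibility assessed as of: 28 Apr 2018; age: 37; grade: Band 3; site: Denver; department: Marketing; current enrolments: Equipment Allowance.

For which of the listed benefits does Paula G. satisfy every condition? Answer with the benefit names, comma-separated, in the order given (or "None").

Equipment Allowance

Service from 2014-05-19 to 28 Apr 2018: 1440 days.
Equipment Allowance — service 1440 days ≥ 1 year (≈365 days) ✓; age 37 ≥ 18 ✓ → eligible.
Meal Allowance — status contractor ✗ (requires full-time, part-time, or seasonal) → not eligible.
Fitness Allowance — service 1440 days ≥ 3 months (≈90 days) ✓; grade Band 3 ≥ Band 3 ✓; 20 hrs/wk < 35 ✗ → not eligible.
Annual Bonus Plan — status contractor ✗ (requires full-time, part-time, or temporary) → not eligible.
RSU Program — status contractor ✗ (requires full-time or part-time) → not eligible.
Unlimited PTO Program — service 1440 days ≥ 24 months (≈720 days) ✓; grade Band 3 ≥ Band 3 ✓; site Denver ✗ (not Osaka or Fresno) → not eligible.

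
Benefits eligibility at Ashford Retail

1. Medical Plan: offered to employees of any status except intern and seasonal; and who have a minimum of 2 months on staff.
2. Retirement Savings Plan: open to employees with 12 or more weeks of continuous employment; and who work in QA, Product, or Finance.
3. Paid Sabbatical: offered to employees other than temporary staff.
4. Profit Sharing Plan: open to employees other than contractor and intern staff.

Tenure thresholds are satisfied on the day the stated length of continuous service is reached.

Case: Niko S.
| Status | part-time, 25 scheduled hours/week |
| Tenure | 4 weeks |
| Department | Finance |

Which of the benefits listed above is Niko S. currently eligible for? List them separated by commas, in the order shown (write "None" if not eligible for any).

Medical Plan — status part-time ✓ (not excluded); service 4 weeks < 2 months (≈60 days) ✗ → not eligible.
Retirement Savings Plan — service 4 weeks < 12 weeks ✗ → not eligible.
Paid Sabbatical — status part-time ✓ (not excluded) → eligible.
Profit Sharing Plan — status part-time ✓ (not excluded) → eligible.

Paid Sabbatical, Profit Sharing Plan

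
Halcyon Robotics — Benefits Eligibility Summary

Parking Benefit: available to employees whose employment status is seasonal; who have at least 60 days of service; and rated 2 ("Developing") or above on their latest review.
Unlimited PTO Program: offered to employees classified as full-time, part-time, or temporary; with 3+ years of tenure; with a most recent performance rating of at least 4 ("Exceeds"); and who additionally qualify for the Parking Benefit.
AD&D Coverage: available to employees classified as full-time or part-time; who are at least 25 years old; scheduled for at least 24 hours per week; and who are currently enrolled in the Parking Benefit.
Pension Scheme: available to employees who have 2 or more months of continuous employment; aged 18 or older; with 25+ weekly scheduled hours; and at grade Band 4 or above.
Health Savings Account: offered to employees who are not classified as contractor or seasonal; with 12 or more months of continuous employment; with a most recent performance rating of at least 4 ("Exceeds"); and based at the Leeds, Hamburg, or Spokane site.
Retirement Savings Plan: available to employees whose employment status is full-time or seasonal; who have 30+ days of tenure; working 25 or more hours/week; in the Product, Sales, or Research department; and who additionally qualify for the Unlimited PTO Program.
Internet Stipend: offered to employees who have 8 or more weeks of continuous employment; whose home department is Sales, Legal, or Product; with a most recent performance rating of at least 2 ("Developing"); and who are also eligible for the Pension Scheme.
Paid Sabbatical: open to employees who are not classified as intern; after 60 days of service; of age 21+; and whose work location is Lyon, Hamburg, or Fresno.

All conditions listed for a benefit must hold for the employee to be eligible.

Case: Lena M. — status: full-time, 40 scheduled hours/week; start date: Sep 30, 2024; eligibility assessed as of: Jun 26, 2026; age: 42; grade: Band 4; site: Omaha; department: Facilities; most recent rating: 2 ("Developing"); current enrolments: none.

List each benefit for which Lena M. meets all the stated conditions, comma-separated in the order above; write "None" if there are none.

Service from Sep 30, 2024 to Jun 26, 2026: 634 days.
Parking Benefit — status full-time ✗ (requires seasonal) → not eligible.
Unlimited PTO Program — status full-time ✓; service 634 days < 3 years (≈1095 days) ✗ → not eligible.
AD&D Coverage — status full-time ✓; age 42 ≥ 25 ✓; 40 hrs/wk ≥ 24 ✓; not enrolled in Parking Benefit ✗ → not eligible.
Pension Scheme — service 634 days ≥ 2 months (≈60 days) ✓; age 42 ≥ 18 ✓; 40 hrs/wk ≥ 25 ✓; grade Band 4 ≥ Band 4 ✓ → eligible.
Health Savings Account — status full-time ✓ (not excluded); service 634 days ≥ 12 months (≈360 days) ✓; rating 2 < 4 ✗ → not eligible.
Retirement Savings Plan — status full-time ✓; service 634 days ≥ 30 days ✓; 40 hrs/wk ≥ 25 ✓; dept Facilities ✗ → not eligible.
Internet Stipend — service 634 days ≥ 8 weeks (≈56 days) ✓; dept Facilities ✗ → not eligible.
Paid Sabbatical — status full-time ✓ (not excluded); service 634 days ≥ 60 days ✓; age 42 ≥ 21 ✓; site Omaha ✗ (not Lyon, Hamburg, or Fresno) → not eligible.

Pension Scheme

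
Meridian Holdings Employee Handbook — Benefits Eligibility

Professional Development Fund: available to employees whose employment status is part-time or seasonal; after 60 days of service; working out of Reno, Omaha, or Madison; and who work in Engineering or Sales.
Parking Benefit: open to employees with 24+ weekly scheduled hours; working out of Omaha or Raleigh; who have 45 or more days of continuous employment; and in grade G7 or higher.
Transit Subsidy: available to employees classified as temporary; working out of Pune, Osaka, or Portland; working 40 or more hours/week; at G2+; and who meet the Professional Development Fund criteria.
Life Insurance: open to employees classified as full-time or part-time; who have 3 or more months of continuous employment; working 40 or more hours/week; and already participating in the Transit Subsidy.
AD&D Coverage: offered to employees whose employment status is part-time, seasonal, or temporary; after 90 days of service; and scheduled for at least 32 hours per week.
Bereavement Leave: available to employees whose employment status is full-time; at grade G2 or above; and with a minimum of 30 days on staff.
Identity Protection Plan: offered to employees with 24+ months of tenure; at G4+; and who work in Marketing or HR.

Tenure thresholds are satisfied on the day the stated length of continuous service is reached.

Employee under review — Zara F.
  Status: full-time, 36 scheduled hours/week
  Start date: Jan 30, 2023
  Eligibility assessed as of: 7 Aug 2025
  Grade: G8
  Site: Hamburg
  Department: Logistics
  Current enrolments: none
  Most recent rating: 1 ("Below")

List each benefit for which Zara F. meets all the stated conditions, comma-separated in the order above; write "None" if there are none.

Service from Jan 30, 2023 to 7 Aug 2025: 920 days.
Professional Development Fund — status full-time ✗ (requires part-time or seasonal) → not eligible.
Parking Benefit — 36 hrs/wk ≥ 24 ✓; site Hamburg ✗ (not Omaha or Raleigh) → not eligible.
Transit Subsidy — status full-time ✗ (requires temporary) → not eligible.
Life Insurance — status full-time ✓; service 920 days ≥ 3 months (≈90 days) ✓; 36 hrs/wk < 40 ✗ → not eligible.
AD&D Coverage — status full-time ✗ (requires part-time, seasonal, or temporary) → not eligible.
Bereavement Leave — status full-time ✓; grade G8 ≥ G2 ✓; service 920 days ≥ 30 days ✓ → eligible.
Identity Protection Plan — service 920 days ≥ 24 months (≈720 days) ✓; grade G8 ≥ G4 ✓; dept Logistics ✗ → not eligible.

Bereavement Leave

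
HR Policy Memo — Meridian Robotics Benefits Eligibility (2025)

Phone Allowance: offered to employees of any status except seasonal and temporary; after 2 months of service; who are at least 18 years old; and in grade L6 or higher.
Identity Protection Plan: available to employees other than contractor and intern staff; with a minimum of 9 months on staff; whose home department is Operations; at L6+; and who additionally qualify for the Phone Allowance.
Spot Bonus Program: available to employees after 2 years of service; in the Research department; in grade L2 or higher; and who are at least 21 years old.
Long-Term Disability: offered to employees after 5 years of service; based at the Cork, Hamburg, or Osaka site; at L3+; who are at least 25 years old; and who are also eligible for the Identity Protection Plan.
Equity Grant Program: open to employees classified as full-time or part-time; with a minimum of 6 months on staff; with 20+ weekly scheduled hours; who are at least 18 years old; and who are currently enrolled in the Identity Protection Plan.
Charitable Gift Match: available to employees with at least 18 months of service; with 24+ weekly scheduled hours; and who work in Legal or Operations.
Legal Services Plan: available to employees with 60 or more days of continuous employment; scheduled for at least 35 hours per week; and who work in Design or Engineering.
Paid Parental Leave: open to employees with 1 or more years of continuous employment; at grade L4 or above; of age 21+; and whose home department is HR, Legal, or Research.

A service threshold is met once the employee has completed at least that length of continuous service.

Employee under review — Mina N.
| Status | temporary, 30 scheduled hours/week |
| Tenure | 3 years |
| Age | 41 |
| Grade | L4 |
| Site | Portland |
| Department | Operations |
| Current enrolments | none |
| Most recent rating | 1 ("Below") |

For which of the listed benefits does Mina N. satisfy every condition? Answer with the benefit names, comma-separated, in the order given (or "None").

Phone Allowance — status temporary ✗ (excluded) → not eligible.
Identity Protection Plan — status temporary ✓ (not excluded); service 3 years ≥ 9 months (≈270 days) ✓; dept Operations ✓; grade L4 < L6 ✗ → not eligible.
Spot Bonus Program — service 3 years ≥ 2 years ✓; dept Operations ✗ → not eligible.
Long-Term Disability — service 3 years < 5 years ✗ → not eligible.
Equity Grant Program — status temporary ✗ (requires full-time or part-time) → not eligible.
Charitable Gift Match — service 3 years ≥ 18 months (≈540 days) ✓; 30 hrs/wk ≥ 24 ✓; dept Operations ✓ → eligible.
Legal Services Plan — service 3 years ≥ 60 days ✓; 30 hrs/wk < 35 ✗ → not eligible.
Paid Parental Leave — service 3 years ≥ 1 year ✓; grade L4 ≥ L4 ✓; age 41 ≥ 21 ✓; dept Operations ✗ → not eligible.

Charitable Gift Match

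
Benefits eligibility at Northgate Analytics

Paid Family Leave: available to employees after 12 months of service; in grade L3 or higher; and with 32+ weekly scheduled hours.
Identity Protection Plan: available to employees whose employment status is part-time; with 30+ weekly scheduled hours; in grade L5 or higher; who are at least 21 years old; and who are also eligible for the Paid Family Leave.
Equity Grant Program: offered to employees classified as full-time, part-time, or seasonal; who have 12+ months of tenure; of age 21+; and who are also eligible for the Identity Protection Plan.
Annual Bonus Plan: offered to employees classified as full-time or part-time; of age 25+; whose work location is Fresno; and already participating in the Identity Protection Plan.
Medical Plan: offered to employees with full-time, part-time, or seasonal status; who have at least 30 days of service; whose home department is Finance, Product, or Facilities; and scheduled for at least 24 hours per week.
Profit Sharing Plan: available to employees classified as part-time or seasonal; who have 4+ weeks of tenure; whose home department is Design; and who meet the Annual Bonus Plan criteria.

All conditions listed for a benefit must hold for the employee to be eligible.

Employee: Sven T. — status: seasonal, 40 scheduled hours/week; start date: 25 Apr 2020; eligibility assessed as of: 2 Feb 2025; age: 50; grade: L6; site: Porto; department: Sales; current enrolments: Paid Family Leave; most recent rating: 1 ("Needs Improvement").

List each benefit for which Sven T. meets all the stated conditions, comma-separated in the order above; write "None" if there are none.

Paid Family Leave

Service from 25 Apr 2020 to 2 Feb 2025: 1744 days.
Paid Family Leave — service 1744 days ≥ 12 months (≈360 days) ✓; grade L6 ≥ L3 ✓; 40 hrs/wk ≥ 32 ✓ → eligible.
Identity Protection Plan — status seasonal ✗ (requires part-time) → not eligible.
Equity Grant Program — status seasonal ✓; service 1744 days ≥ 12 months (≈360 days) ✓; age 50 ≥ 21 ✓; not eligible for Identity Protection Plan ✗ → not eligible.
Annual Bonus Plan — status seasonal ✗ (requires full-time or part-time) → not eligible.
Medical Plan — status seasonal ✓; service 1744 days ≥ 30 days ✓; dept Sales ✗ → not eligible.
Profit Sharing Plan — status seasonal ✓; service 1744 days ≥ 4 weeks (≈28 days) ✓; dept Sales ✗ → not eligible.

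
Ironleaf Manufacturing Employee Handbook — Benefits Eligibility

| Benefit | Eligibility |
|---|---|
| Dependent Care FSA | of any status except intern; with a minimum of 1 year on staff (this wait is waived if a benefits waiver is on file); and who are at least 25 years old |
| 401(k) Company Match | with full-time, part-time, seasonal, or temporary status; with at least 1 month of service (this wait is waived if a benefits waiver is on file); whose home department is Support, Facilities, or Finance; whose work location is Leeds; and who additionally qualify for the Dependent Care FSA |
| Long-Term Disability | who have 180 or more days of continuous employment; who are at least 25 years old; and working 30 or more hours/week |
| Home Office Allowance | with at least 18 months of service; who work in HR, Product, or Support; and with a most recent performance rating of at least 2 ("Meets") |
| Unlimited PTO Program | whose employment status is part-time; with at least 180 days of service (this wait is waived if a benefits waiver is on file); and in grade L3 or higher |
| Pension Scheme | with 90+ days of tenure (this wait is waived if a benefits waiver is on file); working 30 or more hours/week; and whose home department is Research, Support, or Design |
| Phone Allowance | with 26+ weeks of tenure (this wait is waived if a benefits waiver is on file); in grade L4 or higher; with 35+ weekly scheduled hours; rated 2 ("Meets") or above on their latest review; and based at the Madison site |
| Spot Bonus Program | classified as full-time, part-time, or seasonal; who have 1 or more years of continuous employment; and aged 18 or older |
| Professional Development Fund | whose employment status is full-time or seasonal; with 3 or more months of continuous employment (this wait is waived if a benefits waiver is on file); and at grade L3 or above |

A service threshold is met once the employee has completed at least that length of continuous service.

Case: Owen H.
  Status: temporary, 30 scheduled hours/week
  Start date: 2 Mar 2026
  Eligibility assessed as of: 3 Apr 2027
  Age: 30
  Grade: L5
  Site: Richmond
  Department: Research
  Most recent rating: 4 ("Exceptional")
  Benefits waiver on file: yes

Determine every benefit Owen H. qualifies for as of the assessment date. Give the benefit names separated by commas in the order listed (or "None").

Dependent Care FSA, Long-Term Disability, Pension Scheme

Service from 2 Mar 2026 to 3 Apr 2027: 397 days.
Dependent Care FSA — status temporary ✓ (not excluded); benefits waiver on file ✓; age 30 ≥ 25 ✓ → eligible.
401(k) Company Match — status temporary ✓; benefits waiver on file ✓; dept Research ✗ → not eligible.
Long-Term Disability — service 397 days ≥ 180 days ✓; age 30 ≥ 25 ✓; 30 hrs/wk ≥ 30 ✓ → eligible.
Home Office Allowance — service 397 days < 18 months (≈540 days) ✗ → not eligible.
Unlimited PTO Program — status temporary ✗ (requires part-time) → not eligible.
Pension Scheme — benefits waiver on file ✓; 30 hrs/wk ≥ 30 ✓; dept Research ✓ → eligible.
Phone Allowance — benefits waiver on file ✓; grade L5 ≥ L4 ✓; 30 hrs/wk < 35 ✗ → not eligible.
Spot Bonus Program — status temporary ✗ (requires full-time, part-time, or seasonal) → not eligible.
Professional Development Fund — status temporary ✗ (requires full-time or seasonal) → not eligible.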